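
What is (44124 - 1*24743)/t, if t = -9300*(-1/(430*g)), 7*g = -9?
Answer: -2500149/2170 ≈ -1152.1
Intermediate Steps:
g = -9/7 (g = (⅐)*(-9) = -9/7 ≈ -1.2857)
t = -2170/129 (t = -9300/(-10*(-9/7)*43) = -9300/((90/7)*43) = -9300/3870/7 = -9300*7/3870 = -2170/129 ≈ -16.822)
(44124 - 1*24743)/t = (44124 - 1*24743)/(-2170/129) = (44124 - 24743)*(-129/2170) = 19381*(-129/2170) = -2500149/2170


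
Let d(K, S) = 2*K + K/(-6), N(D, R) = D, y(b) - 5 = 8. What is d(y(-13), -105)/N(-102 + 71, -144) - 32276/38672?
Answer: -1441679/899124 ≈ -1.6034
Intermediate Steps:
y(b) = 13 (y(b) = 5 + 8 = 13)
d(K, S) = 11*K/6 (d(K, S) = 2*K + K*(-⅙) = 2*K - K/6 = 11*K/6)
d(y(-13), -105)/N(-102 + 71, -144) - 32276/38672 = ((11/6)*13)/(-102 + 71) - 32276/38672 = (143/6)/(-31) - 32276*1/38672 = (143/6)*(-1/31) - 8069/9668 = -143/186 - 8069/9668 = -1441679/899124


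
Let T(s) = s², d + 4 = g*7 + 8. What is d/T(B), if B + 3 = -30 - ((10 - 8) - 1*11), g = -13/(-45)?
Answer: 271/25920 ≈ 0.010455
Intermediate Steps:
g = 13/45 (g = -13*(-1/45) = 13/45 ≈ 0.28889)
B = -24 (B = -3 + (-30 - ((10 - 8) - 1*11)) = -3 + (-30 - (2 - 11)) = -3 + (-30 - 1*(-9)) = -3 + (-30 + 9) = -3 - 21 = -24)
d = 271/45 (d = -4 + ((13/45)*7 + 8) = -4 + (91/45 + 8) = -4 + 451/45 = 271/45 ≈ 6.0222)
d/T(B) = 271/(45*((-24)²)) = (271/45)/576 = (271/45)*(1/576) = 271/25920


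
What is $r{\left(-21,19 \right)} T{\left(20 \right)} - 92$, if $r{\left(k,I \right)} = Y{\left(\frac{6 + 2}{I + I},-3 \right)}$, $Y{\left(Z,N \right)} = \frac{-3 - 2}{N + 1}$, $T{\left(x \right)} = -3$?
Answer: $- \frac{199}{2} \approx -99.5$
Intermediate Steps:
$Y{\left(Z,N \right)} = - \frac{5}{1 + N}$
$r{\left(k,I \right)} = \frac{5}{2}$ ($r{\left(k,I \right)} = - \frac{5}{1 - 3} = - \frac{5}{-2} = \left(-5\right) \left(- \frac{1}{2}\right) = \frac{5}{2}$)
$r{\left(-21,19 \right)} T{\left(20 \right)} - 92 = \frac{5}{2} \left(-3\right) - 92 = - \frac{15}{2} - 92 = - \frac{199}{2}$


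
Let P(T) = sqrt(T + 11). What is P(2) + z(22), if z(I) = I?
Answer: 22 + sqrt(13) ≈ 25.606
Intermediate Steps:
P(T) = sqrt(11 + T)
P(2) + z(22) = sqrt(11 + 2) + 22 = sqrt(13) + 22 = 22 + sqrt(13)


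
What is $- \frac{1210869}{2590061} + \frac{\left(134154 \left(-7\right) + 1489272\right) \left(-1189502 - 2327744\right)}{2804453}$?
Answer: $- \frac{5012205643476748821}{7263704341633} \approx -6.9003 \cdot 10^{5}$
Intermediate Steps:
$- \frac{1210869}{2590061} + \frac{\left(134154 \left(-7\right) + 1489272\right) \left(-1189502 - 2327744\right)}{2804453} = \left(-1210869\right) \frac{1}{2590061} + \left(-939078 + 1489272\right) \left(-3517246\right) \frac{1}{2804453} = - \frac{1210869}{2590061} + 550194 \left(-3517246\right) \frac{1}{2804453} = - \frac{1210869}{2590061} - \frac{1935167645724}{2804453} = - \frac{5012205643476748821}{7263704341633}$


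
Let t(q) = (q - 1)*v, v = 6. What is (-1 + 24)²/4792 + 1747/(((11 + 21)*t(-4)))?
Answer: -982973/575040 ≈ -1.7094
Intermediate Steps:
t(q) = -6 + 6*q (t(q) = (q - 1)*6 = (-1 + q)*6 = -6 + 6*q)
(-1 + 24)²/4792 + 1747/(((11 + 21)*t(-4))) = (-1 + 24)²/4792 + 1747/(((11 + 21)*(-6 + 6*(-4)))) = 23²*(1/4792) + 1747/((32*(-6 - 24))) = 529*(1/4792) + 1747/((32*(-30))) = 529/4792 + 1747/(-960) = 529/4792 + 1747*(-1/960) = 529/4792 - 1747/960 = -982973/575040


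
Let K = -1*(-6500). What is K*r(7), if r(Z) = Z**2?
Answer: 318500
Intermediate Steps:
K = 6500
K*r(7) = 6500*7**2 = 6500*49 = 318500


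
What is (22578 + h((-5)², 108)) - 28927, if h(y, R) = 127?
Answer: -6222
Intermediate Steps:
(22578 + h((-5)², 108)) - 28927 = (22578 + 127) - 28927 = 22705 - 28927 = -6222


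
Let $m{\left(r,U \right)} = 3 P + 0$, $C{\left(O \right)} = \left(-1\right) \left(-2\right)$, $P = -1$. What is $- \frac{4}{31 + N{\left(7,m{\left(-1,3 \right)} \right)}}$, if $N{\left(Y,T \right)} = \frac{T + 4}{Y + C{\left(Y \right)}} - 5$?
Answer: $- \frac{36}{235} \approx -0.15319$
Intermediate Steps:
$C{\left(O \right)} = 2$
$m{\left(r,U \right)} = -3$ ($m{\left(r,U \right)} = 3 \left(-1\right) + 0 = -3 + 0 = -3$)
$N{\left(Y,T \right)} = -5 + \frac{4 + T}{2 + Y}$ ($N{\left(Y,T \right)} = \frac{T + 4}{Y + 2} - 5 = \frac{4 + T}{2 + Y} - 5 = -5 + \frac{4 + T}{2 + Y}$)
$- \frac{4}{31 + N{\left(7,m{\left(-1,3 \right)} \right)}} = - \frac{4}{31 + \frac{-6 - 3 - 35}{2 + 7}} = - \frac{4}{31 + \frac{-6 - 3 - 35}{9}} = - \frac{4}{31 + \frac{1}{9} \left(-44\right)} = - \frac{4}{31 - \frac{44}{9}} = - \frac{4}{\frac{235}{9}} = \left(-4\right) \frac{9}{235} = - \frac{36}{235}$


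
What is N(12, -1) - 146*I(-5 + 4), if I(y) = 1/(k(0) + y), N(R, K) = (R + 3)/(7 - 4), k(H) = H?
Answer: 151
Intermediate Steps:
N(R, K) = 1 + R/3 (N(R, K) = (3 + R)/3 = (3 + R)*(⅓) = 1 + R/3)
I(y) = 1/y (I(y) = 1/(0 + y) = 1/y)
N(12, -1) - 146*I(-5 + 4) = (1 + (⅓)*12) - 146/(-5 + 4) = (1 + 4) - 146/(-1) = 5 - 146*(-1) = 5 + 146 = 151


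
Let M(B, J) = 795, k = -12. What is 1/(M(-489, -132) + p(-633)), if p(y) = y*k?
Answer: 1/8391 ≈ 0.00011918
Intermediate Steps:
p(y) = -12*y (p(y) = y*(-12) = -12*y)
1/(M(-489, -132) + p(-633)) = 1/(795 - 12*(-633)) = 1/(795 + 7596) = 1/8391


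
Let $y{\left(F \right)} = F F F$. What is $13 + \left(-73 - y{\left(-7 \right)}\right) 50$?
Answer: $13513$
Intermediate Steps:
$y{\left(F \right)} = F^{3}$ ($y{\left(F \right)} = F^{2} F = F^{3}$)
$13 + \left(-73 - y{\left(-7 \right)}\right) 50 = 13 + \left(-73 - \left(-7\right)^{3}\right) 50 = 13 + \left(-73 - -343\right) 50 = 13 + \left(-73 + 343\right) 50 = 13 + 270 \cdot 50 = 13 + 13500 = 13513$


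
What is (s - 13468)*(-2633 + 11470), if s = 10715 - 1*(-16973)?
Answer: 125662140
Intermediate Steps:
s = 27688 (s = 10715 + 16973 = 27688)
(s - 13468)*(-2633 + 11470) = (27688 - 13468)*(-2633 + 11470) = 14220*8837 = 125662140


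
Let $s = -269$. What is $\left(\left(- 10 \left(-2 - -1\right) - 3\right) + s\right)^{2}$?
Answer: $68644$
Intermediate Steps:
$\left(\left(- 10 \left(-2 - -1\right) - 3\right) + s\right)^{2} = \left(\left(- 10 \left(-2 - -1\right) - 3\right) - 269\right)^{2} = \left(\left(- 10 \left(-2 + 1\right) - 3\right) - 269\right)^{2} = \left(\left(\left(-10\right) \left(-1\right) - 3\right) - 269\right)^{2} = \left(\left(10 - 3\right) - 269\right)^{2} = \left(7 - 269\right)^{2} = \left(-262\right)^{2} = 68644$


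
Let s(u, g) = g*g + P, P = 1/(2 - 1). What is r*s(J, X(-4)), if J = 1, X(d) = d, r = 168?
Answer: 2856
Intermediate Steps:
P = 1 (P = 1/1 = 1)
s(u, g) = 1 + g**2 (s(u, g) = g*g + 1 = g**2 + 1 = 1 + g**2)
r*s(J, X(-4)) = 168*(1 + (-4)**2) = 168*(1 + 16) = 168*17 = 2856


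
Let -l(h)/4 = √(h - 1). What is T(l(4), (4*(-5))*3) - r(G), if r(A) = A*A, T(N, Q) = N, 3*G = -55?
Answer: -3025/9 - 4*√3 ≈ -343.04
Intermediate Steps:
G = -55/3 (G = (⅓)*(-55) = -55/3 ≈ -18.333)
l(h) = -4*√(-1 + h) (l(h) = -4*√(h - 1) = -4*√(-1 + h))
r(A) = A²
T(l(4), (4*(-5))*3) - r(G) = -4*√(-1 + 4) - (-55/3)² = -4*√3 - 1*3025/9 = -4*√3 - 3025/9 = -3025/9 - 4*√3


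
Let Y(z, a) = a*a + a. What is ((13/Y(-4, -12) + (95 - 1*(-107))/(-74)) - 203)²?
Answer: 1008624515809/23853456 ≈ 42284.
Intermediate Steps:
Y(z, a) = a + a² (Y(z, a) = a² + a = a + a²)
((13/Y(-4, -12) + (95 - 1*(-107))/(-74)) - 203)² = ((13/((-12*(1 - 12))) + (95 - 1*(-107))/(-74)) - 203)² = ((13/((-12*(-11))) + (95 + 107)*(-1/74)) - 203)² = ((13/132 + 202*(-1/74)) - 203)² = ((13*(1/132) - 101/37) - 203)² = ((13/132 - 101/37) - 203)² = (-12851/4884 - 203)² = (-1004303/4884)² = 1008624515809/23853456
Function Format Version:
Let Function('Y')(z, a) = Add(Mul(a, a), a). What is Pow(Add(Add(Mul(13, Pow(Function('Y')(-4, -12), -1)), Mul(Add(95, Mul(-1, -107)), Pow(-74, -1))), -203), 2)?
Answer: Rational(1008624515809, 23853456) ≈ 42284.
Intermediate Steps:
Function('Y')(z, a) = Add(a, Pow(a, 2)) (Function('Y')(z, a) = Add(Pow(a, 2), a) = Add(a, Pow(a, 2)))
Pow(Add(Add(Mul(13, Pow(Function('Y')(-4, -12), -1)), Mul(Add(95, Mul(-1, -107)), Pow(-74, -1))), -203), 2) = Pow(Add(Add(Mul(13, Pow(Mul(-12, Add(1, -12)), -1)), Mul(Add(95, Mul(-1, -107)), Pow(-74, -1))), -203), 2) = Pow(Add(Add(Mul(13, Pow(Mul(-12, -11), -1)), Mul(Add(95, 107), Rational(-1, 74))), -203), 2) = Pow(Add(Add(Mul(13, Pow(132, -1)), Mul(202, Rational(-1, 74))), -203), 2) = Pow(Add(Add(Mul(13, Rational(1, 132)), Rational(-101, 37)), -203), 2) = Pow(Add(Add(Rational(13, 132), Rational(-101, 37)), -203), 2) = Pow(Add(Rational(-12851, 4884), -203), 2) = Pow(Rational(-1004303, 4884), 2) = Rational(1008624515809, 23853456)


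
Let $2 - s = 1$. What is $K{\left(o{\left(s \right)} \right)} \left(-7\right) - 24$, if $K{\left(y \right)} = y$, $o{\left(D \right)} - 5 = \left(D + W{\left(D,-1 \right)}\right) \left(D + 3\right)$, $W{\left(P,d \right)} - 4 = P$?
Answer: $-227$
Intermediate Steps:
$s = 1$ ($s = 2 - 1 = 1$)
$W{\left(P,d \right)} = 4 + P$
$o{\left(D \right)} = 5 + \left(3 + D\right) \left(4 + 2 D\right)$ ($o{\left(D \right)} = 5 + \left(D + \left(4 + D\right)\right) \left(D + 3\right) = 5 + \left(4 + 2 D\right) \left(3 + D\right) = 5 + \left(3 + D\right) \left(4 + 2 D\right)$)
$K{\left(o{\left(s \right)} \right)} \left(-7\right) - 24 = \left(17 + 2 \cdot 1^{2} + 10 \cdot 1\right) \left(-7\right) - 24 = \left(17 + 2 \cdot 1 + 10\right) \left(-7\right) - 24 = \left(17 + 2 + 10\right) \left(-7\right) - 24 = 29 \left(-7\right) - 24 = -203 - 24 = -227$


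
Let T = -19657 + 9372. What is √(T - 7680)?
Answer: I*√17965 ≈ 134.03*I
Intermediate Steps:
T = -10285
√(T - 7680) = √(-10285 - 7680) = √(-17965) = I*√17965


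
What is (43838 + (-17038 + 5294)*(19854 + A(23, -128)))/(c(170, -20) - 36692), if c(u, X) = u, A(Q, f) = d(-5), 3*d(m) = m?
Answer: 349652947/54783 ≈ 6382.5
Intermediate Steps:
d(m) = m/3
A(Q, f) = -5/3 (A(Q, f) = (⅓)*(-5) = -5/3)
(43838 + (-17038 + 5294)*(19854 + A(23, -128)))/(c(170, -20) - 36692) = (43838 + (-17038 + 5294)*(19854 - 5/3))/(170 - 36692) = (43838 - 11744*59557/3)/(-36522) = (43838 - 699437408/3)*(-1/36522) = -699305894/3*(-1/36522) = 349652947/54783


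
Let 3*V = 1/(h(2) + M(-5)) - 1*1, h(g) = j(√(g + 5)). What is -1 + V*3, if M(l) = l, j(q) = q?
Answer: -41/18 - √7/18 ≈ -2.4248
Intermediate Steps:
h(g) = √(5 + g) (h(g) = √(g + 5) = √(5 + g))
V = -⅓ + 1/(3*(-5 + √7)) (V = (1/(√(5 + 2) - 5) - 1*1)/3 = (1/(√7 - 5) - 1)/3 = (1/(-5 + √7) - 1)/3 = (-1 + 1/(-5 + √7))/3 = -⅓ + 1/(3*(-5 + √7)) ≈ -0.47492)
-1 + V*3 = -1 + (-23/54 - √7/54)*3 = -1 + (-23/18 - √7/18) = -41/18 - √7/18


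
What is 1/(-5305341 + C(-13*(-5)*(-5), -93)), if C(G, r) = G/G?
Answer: -1/5305340 ≈ -1.8849e-7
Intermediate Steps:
C(G, r) = 1
1/(-5305341 + C(-13*(-5)*(-5), -93)) = 1/(-5305341 + 1) = 1/(-5305340) = -1/5305340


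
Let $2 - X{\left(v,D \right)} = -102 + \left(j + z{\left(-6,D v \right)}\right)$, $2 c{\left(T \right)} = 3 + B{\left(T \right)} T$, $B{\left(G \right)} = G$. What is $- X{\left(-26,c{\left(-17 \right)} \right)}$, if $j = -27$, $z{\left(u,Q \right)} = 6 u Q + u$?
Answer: $136519$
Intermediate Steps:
$z{\left(u,Q \right)} = u + 6 Q u$ ($z{\left(u,Q \right)} = 6 Q u + u = u + 6 Q u$)
$c{\left(T \right)} = \frac{3}{2} + \frac{T^{2}}{2}$ ($c{\left(T \right)} = \frac{3 + T T}{2} = \frac{3 + T^{2}}{2} = \frac{3}{2} + \frac{T^{2}}{2}$)
$X{\left(v,D \right)} = 137 + 36 D v$ ($X{\left(v,D \right)} = 2 - \left(-102 - \left(27 + 6 \left(1 + 6 D v\right)\right)\right) = 2 - \left(-102 - \left(33 + 36 D v\right)\right) = 2 - \left(-135 - 36 D v\right) = 2 + \left(135 + 36 D v\right) = 137 + 36 D v$)
$- X{\left(-26,c{\left(-17 \right)} \right)} = - (137 + 36 \left(\frac{3}{2} + \frac{\left(-17\right)^{2}}{2}\right) \left(-26\right)) = - (137 + 36 \left(\frac{3}{2} + \frac{1}{2} \cdot 289\right) \left(-26\right)) = - (137 + 36 \left(\frac{3}{2} + \frac{289}{2}\right) \left(-26\right)) = - (137 + 36 \cdot 146 \left(-26\right)) = - (137 - 136656) = \left(-1\right) \left(-136519\right) = 136519$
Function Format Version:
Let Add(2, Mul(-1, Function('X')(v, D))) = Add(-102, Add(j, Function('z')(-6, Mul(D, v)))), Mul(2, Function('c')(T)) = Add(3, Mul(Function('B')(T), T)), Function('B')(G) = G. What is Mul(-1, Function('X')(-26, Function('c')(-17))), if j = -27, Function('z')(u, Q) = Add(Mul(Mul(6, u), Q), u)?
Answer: 136519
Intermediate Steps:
Function('z')(u, Q) = Add(u, Mul(6, Q, u)) (Function('z')(u, Q) = Add(Mul(6, Q, u), u) = Add(u, Mul(6, Q, u)))
Function('c')(T) = Add(Rational(3, 2), Mul(Rational(1, 2), Pow(T, 2))) (Function('c')(T) = Mul(Rational(1, 2), Add(3, Mul(T, T))) = Mul(Rational(1, 2), Add(3, Pow(T, 2))) = Add(Rational(3, 2), Mul(Rational(1, 2), Pow(T, 2))))
Function('X')(v, D) = Add(137, Mul(36, D, v)) (Function('X')(v, D) = Add(2, Mul(-1, Add(-102, Add(-27, Mul(-6, Add(1, Mul(6, Mul(D, v)))))))) = Add(2, Mul(-1, Add(-102, Add(-27, Mul(-6, Add(1, Mul(6, D, v))))))) = Add(2, Mul(-1, Add(-102, Add(-27, Add(-6, Mul(-36, D, v)))))) = Add(2, Mul(-1, Add(-102, Add(-33, Mul(-36, D, v))))) = Add(2, Mul(-1, Add(-135, Mul(-36, D, v)))) = Add(2, Add(135, Mul(36, D, v))) = Add(137, Mul(36, D, v)))
Mul(-1, Function('X')(-26, Function('c')(-17))) = Mul(-1, Add(137, Mul(36, Add(Rational(3, 2), Mul(Rational(1, 2), Pow(-17, 2))), -26))) = Mul(-1, Add(137, Mul(36, Add(Rational(3, 2), Mul(Rational(1, 2), 289)), -26))) = Mul(-1, Add(137, Mul(36, Add(Rational(3, 2), Rational(289, 2)), -26))) = Mul(-1, Add(137, Mul(36, 146, -26))) = Mul(-1, Add(137, -136656)) = Mul(-1, -136519) = 136519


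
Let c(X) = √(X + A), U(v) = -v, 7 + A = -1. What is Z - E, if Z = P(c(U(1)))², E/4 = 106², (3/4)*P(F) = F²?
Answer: -44800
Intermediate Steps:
A = -8 (A = -7 - 1 = -8)
c(X) = √(-8 + X) (c(X) = √(X - 8) = √(-8 + X))
P(F) = 4*F²/3
E = 44944 (E = 4*106² = 4*11236 = 44944)
Z = 144 (Z = (4*(√(-8 - 1*1))²/3)² = (4*(√(-8 - 1))²/3)² = (4*(√(-9))²/3)² = (4*(3*I)²/3)² = ((4/3)*(-9))² = (-12)² = 144)
Z - E = 144 - 1*44944 = 144 - 44944 = -44800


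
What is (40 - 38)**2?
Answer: 4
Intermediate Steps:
(40 - 38)**2 = 2**2 = 4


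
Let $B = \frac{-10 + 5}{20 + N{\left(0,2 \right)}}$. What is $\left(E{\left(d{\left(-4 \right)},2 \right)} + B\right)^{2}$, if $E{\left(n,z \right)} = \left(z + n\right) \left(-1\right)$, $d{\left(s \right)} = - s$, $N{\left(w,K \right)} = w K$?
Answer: $\frac{625}{16} \approx 39.063$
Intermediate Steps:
$N{\left(w,K \right)} = K w$
$E{\left(n,z \right)} = - n - z$ ($E{\left(n,z \right)} = \left(n + z\right) \left(-1\right) = - n - z$)
$B = - \frac{1}{4}$ ($B = \frac{-10 + 5}{20 + 2 \cdot 0} = - \frac{5}{20 + 0} = - \frac{5}{20} = \left(-5\right) \frac{1}{20} = - \frac{1}{4} \approx -0.25$)
$\left(E{\left(d{\left(-4 \right)},2 \right)} + B\right)^{2} = \left(\left(- \left(-1\right) \left(-4\right) - 2\right) - \frac{1}{4}\right)^{2} = \left(\left(\left(-1\right) 4 - 2\right) - \frac{1}{4}\right)^{2} = \left(\left(-4 - 2\right) - \frac{1}{4}\right)^{2} = \left(-6 - \frac{1}{4}\right)^{2} = \left(- \frac{25}{4}\right)^{2} = \frac{625}{16}$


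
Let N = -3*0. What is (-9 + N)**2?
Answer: 81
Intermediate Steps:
N = 0
(-9 + N)**2 = (-9 + 0)**2 = (-9)**2 = 81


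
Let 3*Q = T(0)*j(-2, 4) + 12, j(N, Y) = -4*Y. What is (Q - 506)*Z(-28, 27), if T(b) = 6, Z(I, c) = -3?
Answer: 1602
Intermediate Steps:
Q = -28 (Q = (6*(-4*4) + 12)/3 = (6*(-16) + 12)/3 = (-96 + 12)/3 = (⅓)*(-84) = -28)
(Q - 506)*Z(-28, 27) = (-28 - 506)*(-3) = -534*(-3) = 1602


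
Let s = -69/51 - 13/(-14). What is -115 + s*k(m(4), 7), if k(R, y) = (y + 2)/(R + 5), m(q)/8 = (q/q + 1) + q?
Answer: -1451519/12614 ≈ -115.07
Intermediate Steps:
m(q) = 16 + 8*q (m(q) = 8*((q/q + 1) + q) = 8*((1 + 1) + q) = 8*(2 + q) = 16 + 8*q)
s = -101/238 (s = -69*1/51 - 13*(-1/14) = -23/17 + 13/14 = -101/238 ≈ -0.42437)
k(R, y) = (2 + y)/(5 + R)
-115 + s*k(m(4), 7) = -115 - 101*(2 + 7)/(238*(5 + (16 + 8*4))) = -115 - 101*9/(238*(5 + (16 + 32))) = -115 - 101*9/(238*(5 + 48)) = -115 - 101*9/(238*53) = -115 - 101*9/12614 = -115 - 101/238*9/53 = -115 - 909/12614 = -1451519/12614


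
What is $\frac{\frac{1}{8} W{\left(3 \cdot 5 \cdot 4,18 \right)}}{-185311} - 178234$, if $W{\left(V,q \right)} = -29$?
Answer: $- \frac{264229766163}{1482488} \approx -1.7823 \cdot 10^{5}$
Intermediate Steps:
$\frac{\frac{1}{8} W{\left(3 \cdot 5 \cdot 4,18 \right)}}{-185311} - 178234 = \frac{\frac{1}{8} \left(-29\right)}{-185311} - 178234 = \frac{1}{8} \left(-29\right) \left(- \frac{1}{185311}\right) - 178234 = \left(- \frac{29}{8}\right) \left(- \frac{1}{185311}\right) - 178234 = \frac{29}{1482488} - 178234 = - \frac{264229766163}{1482488}$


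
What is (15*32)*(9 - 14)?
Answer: -2400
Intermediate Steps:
(15*32)*(9 - 14) = 480*(-5) = -2400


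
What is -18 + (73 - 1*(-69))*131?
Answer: 18584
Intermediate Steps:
-18 + (73 - 1*(-69))*131 = -18 + (73 + 69)*131 = -18 + 142*131 = -18 + 18602 = 18584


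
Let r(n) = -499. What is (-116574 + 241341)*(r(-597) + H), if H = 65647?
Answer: 8128320516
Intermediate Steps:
(-116574 + 241341)*(r(-597) + H) = (-116574 + 241341)*(-499 + 65647) = 124767*65148 = 8128320516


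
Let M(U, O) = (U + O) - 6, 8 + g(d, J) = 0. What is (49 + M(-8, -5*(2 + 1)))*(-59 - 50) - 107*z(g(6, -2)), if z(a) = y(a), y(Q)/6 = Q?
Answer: 2956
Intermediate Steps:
y(Q) = 6*Q
g(d, J) = -8 (g(d, J) = -8 + 0 = -8)
z(a) = 6*a
M(U, O) = -6 + O + U (M(U, O) = (O + U) - 6 = -6 + O + U)
(49 + M(-8, -5*(2 + 1)))*(-59 - 50) - 107*z(g(6, -2)) = (49 + (-6 - 5*(2 + 1) - 8))*(-59 - 50) - 642*(-8) = (49 + (-6 - 5*3 - 8))*(-109) - 107*(-48) = (49 + (-6 - 15 - 8))*(-109) + 5136 = (49 - 29)*(-109) + 5136 = 20*(-109) + 5136 = -2180 + 5136 = 2956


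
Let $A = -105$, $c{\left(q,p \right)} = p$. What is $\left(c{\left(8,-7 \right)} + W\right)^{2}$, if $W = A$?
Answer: $12544$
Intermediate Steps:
$W = -105$
$\left(c{\left(8,-7 \right)} + W\right)^{2} = \left(-7 - 105\right)^{2} = \left(-112\right)^{2} = 12544$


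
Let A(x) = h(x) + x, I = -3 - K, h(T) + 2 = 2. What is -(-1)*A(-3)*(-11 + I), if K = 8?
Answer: 66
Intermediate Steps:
h(T) = 0 (h(T) = -2 + 2 = 0)
I = -11 (I = -3 - 1*8 = -3 - 8 = -11)
A(x) = x (A(x) = 0 + x = x)
-(-1)*A(-3)*(-11 + I) = -(-1)*(-3*(-11 - 11)) = -(-1)*(-3*(-22)) = -(-1)*66 = -1*(-66) = 66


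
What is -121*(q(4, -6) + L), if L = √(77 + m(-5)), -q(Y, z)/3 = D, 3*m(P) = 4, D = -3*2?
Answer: -2178 - 121*√705/3 ≈ -3248.9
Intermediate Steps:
D = -6
m(P) = 4/3 (m(P) = (⅓)*4 = 4/3)
q(Y, z) = 18 (q(Y, z) = -3*(-6) = 18)
L = √705/3 (L = √(77 + 4/3) = √(235/3) = √705/3 ≈ 8.8506)
-121*(q(4, -6) + L) = -121*(18 + √705/3) = -2178 - 121*√705/3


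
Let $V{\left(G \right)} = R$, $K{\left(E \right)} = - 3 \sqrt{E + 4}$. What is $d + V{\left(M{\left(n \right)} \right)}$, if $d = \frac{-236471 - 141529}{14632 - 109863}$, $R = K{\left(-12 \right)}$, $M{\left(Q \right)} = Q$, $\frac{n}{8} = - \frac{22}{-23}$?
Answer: $\frac{378000}{95231} - 6 i \sqrt{2} \approx 3.9693 - 8.4853 i$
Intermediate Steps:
$n = \frac{176}{23}$ ($n = 8 \left(- \frac{22}{-23}\right) = 8 \left(\left(-22\right) \left(- \frac{1}{23}\right)\right) = 8 \cdot \frac{22}{23} = \frac{176}{23} \approx 7.6522$)
$K{\left(E \right)} = - 3 \sqrt{4 + E}$
$R = - 6 i \sqrt{2}$ ($R = - 3 \sqrt{4 - 12} = - 3 \sqrt{-8} = - 3 \cdot 2 i \sqrt{2} = - 6 i \sqrt{2} \approx - 8.4853 i$)
$V{\left(G \right)} = - 6 i \sqrt{2}$
$d = \frac{378000}{95231}$ ($d = - \frac{378000}{-95231} = \left(-378000\right) \left(- \frac{1}{95231}\right) = \frac{378000}{95231} \approx 3.9693$)
$d + V{\left(M{\left(n \right)} \right)} = \frac{378000}{95231} - 6 i \sqrt{2}$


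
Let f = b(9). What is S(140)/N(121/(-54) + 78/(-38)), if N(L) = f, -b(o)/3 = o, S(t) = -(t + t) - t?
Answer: 140/9 ≈ 15.556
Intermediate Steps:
S(t) = -3*t (S(t) = -2*t - t = -3*t)
b(o) = -3*o
f = -27 (f = -3*9 = -27)
N(L) = -27
S(140)/N(121/(-54) + 78/(-38)) = -3*140/(-27) = -420*(-1/27) = 140/9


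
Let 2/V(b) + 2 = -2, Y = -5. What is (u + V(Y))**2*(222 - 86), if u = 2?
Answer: 306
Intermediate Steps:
V(b) = -1/2 (V(b) = 2/(-2 - 2) = 2/(-4) = 2*(-1/4) = -1/2)
(u + V(Y))**2*(222 - 86) = (2 - 1/2)**2*(222 - 86) = (3/2)**2*136 = (9/4)*136 = 306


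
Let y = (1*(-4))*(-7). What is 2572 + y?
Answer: 2600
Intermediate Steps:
y = 28 (y = -4*(-7) = 28)
2572 + y = 2572 + 28 = 2600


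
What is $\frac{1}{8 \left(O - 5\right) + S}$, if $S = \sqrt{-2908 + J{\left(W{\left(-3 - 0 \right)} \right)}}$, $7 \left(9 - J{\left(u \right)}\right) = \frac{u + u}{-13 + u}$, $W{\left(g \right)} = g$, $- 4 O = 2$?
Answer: $- \frac{2464}{270763} - \frac{2 i \sqrt{2272858}}{270763} \approx -0.0091002 - 0.011136 i$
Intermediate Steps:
$O = - \frac{1}{2}$ ($O = \left(- \frac{1}{4}\right) 2 = - \frac{1}{2} \approx -0.5$)
$J{\left(u \right)} = 9 - \frac{2 u}{7 \left(-13 + u\right)}$ ($J{\left(u \right)} = 9 - \frac{\left(u + u\right) \frac{1}{-13 + u}}{7} = 9 - \frac{2 u \frac{1}{-13 + u}}{7} = 9 - \frac{2 u}{7 \left(-13 + u\right)}$)
$S = \frac{i \sqrt{2272858}}{28}$ ($S = \sqrt{-2908 + \frac{-819 + 61 \left(-3 - 0\right)}{7 \left(-13 - 3\right)}} = \sqrt{-2908 + \frac{-819 + 61 \left(-3 + 0\right)}{7 \left(-13 + \left(-3 + 0\right)\right)}} = \sqrt{-2908 + \frac{-819 + 61 \left(-3\right)}{7 \left(-13 - 3\right)}} = \sqrt{-2908 + \frac{-819 - 183}{7 \left(-16\right)}} = \sqrt{-2908 + \frac{1}{7} \left(- \frac{1}{16}\right) \left(-1002\right)} = \sqrt{-2908 + \frac{501}{56}} = \sqrt{- \frac{162347}{56}} = \frac{i \sqrt{2272858}}{28} \approx 53.843 i$)
$\frac{1}{8 \left(O - 5\right) + S} = \frac{1}{8 \left(- \frac{1}{2} - 5\right) + \frac{i \sqrt{2272858}}{28}} = \frac{1}{8 \left(- \frac{11}{2}\right) + \frac{i \sqrt{2272858}}{28}} = \frac{1}{-44 + \frac{i \sqrt{2272858}}{28}}$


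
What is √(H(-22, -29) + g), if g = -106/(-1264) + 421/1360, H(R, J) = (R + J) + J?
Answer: I*√57432931665/26860 ≈ 8.9223*I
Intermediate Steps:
H(R, J) = R + 2*J (H(R, J) = (J + R) + J = R + 2*J)
g = 42269/107440 (g = -106*(-1/1264) + 421*(1/1360) = 53/632 + 421/1360 = 42269/107440 ≈ 0.39342)
√(H(-22, -29) + g) = √((-22 + 2*(-29)) + 42269/107440) = √((-22 - 58) + 42269/107440) = √(-80 + 42269/107440) = √(-8552931/107440) = I*√57432931665/26860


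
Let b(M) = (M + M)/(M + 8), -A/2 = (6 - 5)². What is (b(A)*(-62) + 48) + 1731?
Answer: 5461/3 ≈ 1820.3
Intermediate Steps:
A = -2 (A = -2*(6 - 5)² = -2*1² = -2*1 = -2)
b(M) = 2*M/(8 + M) (b(M) = (2*M)/(8 + M) = 2*M/(8 + M))
(b(A)*(-62) + 48) + 1731 = ((2*(-2)/(8 - 2))*(-62) + 48) + 1731 = ((2*(-2)/6)*(-62) + 48) + 1731 = ((2*(-2)*(⅙))*(-62) + 48) + 1731 = (-⅔*(-62) + 48) + 1731 = (124/3 + 48) + 1731 = 268/3 + 1731 = 5461/3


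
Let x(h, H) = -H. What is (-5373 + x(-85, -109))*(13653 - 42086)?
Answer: 149671312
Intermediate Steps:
(-5373 + x(-85, -109))*(13653 - 42086) = (-5373 - 1*(-109))*(13653 - 42086) = (-5373 + 109)*(-28433) = -5264*(-28433) = 149671312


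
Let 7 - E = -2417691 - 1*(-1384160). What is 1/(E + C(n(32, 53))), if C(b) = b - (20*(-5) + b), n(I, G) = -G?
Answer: 1/1033638 ≈ 9.6746e-7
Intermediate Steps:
E = 1033538 (E = 7 - (-2417691 - 1*(-1384160)) = 7 - (-2417691 + 1384160) = 7 - 1*(-1033531) = 7 + 1033531 = 1033538)
C(b) = 100 (C(b) = b - (-100 + b) = b + (100 - b) = 100)
1/(E + C(n(32, 53))) = 1/(1033538 + 100) = 1/1033638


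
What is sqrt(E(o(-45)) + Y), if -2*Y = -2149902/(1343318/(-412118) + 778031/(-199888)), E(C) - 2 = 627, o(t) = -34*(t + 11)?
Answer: I*sqrt(17816270744364323557740667)/10910254223 ≈ 386.88*I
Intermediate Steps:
o(t) = -374 - 34*t (o(t) = -34*(11 + t) = -374 - 34*t)
E(C) = 629 (E(C) = 2 + 627 = 629)
Y = -1639846564779696/10910254223 (Y = -(-1074951)/(1343318/(-412118) + 778031/(-199888)) = -(-1074951)/(1343318*(-1/412118) + 778031*(-1/199888)) = -(-1074951)/(-671659/206059 - 778031/199888) = -(-1074951)/(-294576864021/41188721392) = -(-1074951)*(-41188721392)/294576864021 = -1/2*3279693129559392/10910254223 = -1639846564779696/10910254223 ≈ -1.5030e+5)
sqrt(E(o(-45)) + Y) = sqrt(629 - 1639846564779696/10910254223) = sqrt(-1632984014873429/10910254223) = I*sqrt(17816270744364323557740667)/10910254223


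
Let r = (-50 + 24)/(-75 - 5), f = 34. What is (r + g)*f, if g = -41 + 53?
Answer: 8381/20 ≈ 419.05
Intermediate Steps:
g = 12
r = 13/40 (r = -26/(-80) = -26*(-1/80) = 13/40 ≈ 0.32500)
(r + g)*f = (13/40 + 12)*34 = (493/40)*34 = 8381/20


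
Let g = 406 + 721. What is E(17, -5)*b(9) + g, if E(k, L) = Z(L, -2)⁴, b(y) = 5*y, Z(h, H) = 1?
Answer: 1172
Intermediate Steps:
E(k, L) = 1 (E(k, L) = 1⁴ = 1)
g = 1127
E(17, -5)*b(9) + g = 1*(5*9) + 1127 = 1*45 + 1127 = 45 + 1127 = 1172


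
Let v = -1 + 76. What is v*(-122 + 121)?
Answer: -75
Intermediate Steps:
v = 75
v*(-122 + 121) = 75*(-122 + 121) = 75*(-1) = -75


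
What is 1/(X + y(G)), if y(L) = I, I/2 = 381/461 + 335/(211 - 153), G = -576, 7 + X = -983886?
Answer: -13369/13153488984 ≈ -1.0164e-6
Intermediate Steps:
X = -983893 (X = -7 - 983886 = -983893)
I = 176533/13369 (I = 2*(381/461 + 335/(211 - 153)) = 2*(381*(1/461) + 335/58) = 2*(381/461 + 335*(1/58)) = 2*(381/461 + 335/58) = 2*(176533/26738) = 176533/13369 ≈ 13.205)
y(L) = 176533/13369
1/(X + y(G)) = 1/(-983893 + 176533/13369) = 1/(-13153488984/13369) = -13369/13153488984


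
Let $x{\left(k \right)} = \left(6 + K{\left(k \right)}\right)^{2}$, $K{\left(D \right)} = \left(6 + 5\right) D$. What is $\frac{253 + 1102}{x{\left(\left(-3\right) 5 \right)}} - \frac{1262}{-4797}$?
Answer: $\frac{1422391}{4491591} \approx 0.31668$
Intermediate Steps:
$K{\left(D \right)} = 11 D$
$x{\left(k \right)} = \left(6 + 11 k\right)^{2}$
$\frac{253 + 1102}{x{\left(\left(-3\right) 5 \right)}} - \frac{1262}{-4797} = \frac{253 + 1102}{\left(6 + 11 \left(\left(-3\right) 5\right)\right)^{2}} - \frac{1262}{-4797} = \frac{1355}{\left(6 + 11 \left(-15\right)\right)^{2}} - - \frac{1262}{4797} = \frac{1355}{\left(6 - 165\right)^{2}} + \frac{1262}{4797} = \frac{1355}{\left(-159\right)^{2}} + \frac{1262}{4797} = \frac{1355}{25281} + \frac{1262}{4797} = \frac{1422391}{4491591}$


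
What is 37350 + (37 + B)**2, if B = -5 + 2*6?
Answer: 39286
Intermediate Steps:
B = 7 (B = -5 + 12 = 7)
37350 + (37 + B)**2 = 37350 + (37 + 7)**2 = 37350 + 44**2 = 37350 + 1936 = 39286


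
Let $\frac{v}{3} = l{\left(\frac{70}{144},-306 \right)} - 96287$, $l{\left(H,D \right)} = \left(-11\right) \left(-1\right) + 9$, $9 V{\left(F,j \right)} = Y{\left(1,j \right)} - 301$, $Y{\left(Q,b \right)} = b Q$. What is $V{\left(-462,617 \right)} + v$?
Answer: $- \frac{2598893}{9} \approx -2.8877 \cdot 10^{5}$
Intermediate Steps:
$Y{\left(Q,b \right)} = Q b$
$V{\left(F,j \right)} = - \frac{301}{9} + \frac{j}{9}$ ($V{\left(F,j \right)} = \frac{1 j - 301}{9} = \frac{j - 301}{9} = \frac{-301 + j}{9} = - \frac{301}{9} + \frac{j}{9}$)
$l{\left(H,D \right)} = 20$ ($l{\left(H,D \right)} = 11 + 9 = 20$)
$v = -288801$ ($v = 3 \left(20 - 96287\right) = 3 \left(-96267\right) = -288801$)
$V{\left(-462,617 \right)} + v = \left(- \frac{301}{9} + \frac{1}{9} \cdot 617\right) - 288801 = \left(- \frac{301}{9} + \frac{617}{9}\right) - 288801 = \frac{316}{9} - 288801 = - \frac{2598893}{9}$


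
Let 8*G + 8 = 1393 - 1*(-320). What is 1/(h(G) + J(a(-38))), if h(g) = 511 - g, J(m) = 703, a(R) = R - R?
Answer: 8/8007 ≈ 0.00099913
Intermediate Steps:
a(R) = 0
G = 1705/8 (G = -1 + (1393 - 1*(-320))/8 = -1 + (1393 + 320)/8 = -1 + (⅛)*1713 = -1 + 1713/8 = 1705/8 ≈ 213.13)
1/(h(G) + J(a(-38))) = 1/((511 - 1*1705/8) + 703) = 1/((511 - 1705/8) + 703) = 1/(2383/8 + 703) = 1/(8007/8) = 8/8007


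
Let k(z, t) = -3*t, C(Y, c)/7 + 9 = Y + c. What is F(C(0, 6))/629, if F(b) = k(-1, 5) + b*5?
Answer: -120/629 ≈ -0.19078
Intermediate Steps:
C(Y, c) = -63 + 7*Y + 7*c (C(Y, c) = -63 + 7*(Y + c) = -63 + (7*Y + 7*c) = -63 + 7*Y + 7*c)
F(b) = -15 + 5*b (F(b) = -3*5 + b*5 = -15 + 5*b)
F(C(0, 6))/629 = (-15 + 5*(-63 + 7*0 + 7*6))/629 = (-15 + 5*(-63 + 0 + 42))*(1/629) = (-15 + 5*(-21))*(1/629) = (-15 - 105)*(1/629) = -120*1/629 = -120/629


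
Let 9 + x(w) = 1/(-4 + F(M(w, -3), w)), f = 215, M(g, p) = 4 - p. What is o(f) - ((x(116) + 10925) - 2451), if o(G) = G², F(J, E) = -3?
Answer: 264321/7 ≈ 37760.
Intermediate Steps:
x(w) = -64/7 (x(w) = -9 + 1/(-4 - 3) = -9 + 1/(-7) = -9 - ⅐ = -64/7)
o(f) - ((x(116) + 10925) - 2451) = 215² - ((-64/7 + 10925) - 2451) = 46225 - (76411/7 - 2451) = 46225 - 1*59254/7 = 46225 - 59254/7 = 264321/7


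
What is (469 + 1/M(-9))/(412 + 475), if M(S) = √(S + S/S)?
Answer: 469/887 - I*√2/3548 ≈ 0.52875 - 0.00039859*I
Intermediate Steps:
M(S) = √(1 + S) (M(S) = √(S + 1) = √(1 + S))
(469 + 1/M(-9))/(412 + 475) = (469 + 1/(√(1 - 9)))/(412 + 475) = (469 + 1/(√(-8)))/887 = (469 + 1/(2*I*√2))/887 = (469 - I*√2/4)/887 = 469/887 - I*√2/3548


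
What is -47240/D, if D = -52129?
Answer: 47240/52129 ≈ 0.90621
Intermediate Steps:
-47240/D = -47240/(-52129) = -47240*(-1)/52129 = -1*(-47240/52129) = 47240/52129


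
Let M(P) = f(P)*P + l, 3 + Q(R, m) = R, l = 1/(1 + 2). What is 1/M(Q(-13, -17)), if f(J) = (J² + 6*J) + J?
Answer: -3/6911 ≈ -0.00043409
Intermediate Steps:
l = ⅓ (l = 1/3 = ⅓ ≈ 0.33333)
f(J) = J² + 7*J
Q(R, m) = -3 + R
M(P) = ⅓ + P²*(7 + P) (M(P) = (P*(7 + P))*P + ⅓ = P²*(7 + P) + ⅓ = ⅓ + P²*(7 + P))
1/M(Q(-13, -17)) = 1/(⅓ + (-3 - 13)²*(7 + (-3 - 13))) = 1/(⅓ + (-16)²*(7 - 16)) = 1/(⅓ + 256*(-9)) = 1/(⅓ - 2304) = 1/(-6911/3) = -3/6911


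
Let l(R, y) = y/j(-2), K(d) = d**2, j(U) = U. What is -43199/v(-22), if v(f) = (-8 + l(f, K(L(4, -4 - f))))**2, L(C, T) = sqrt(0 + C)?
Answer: -43199/100 ≈ -431.99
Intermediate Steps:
L(C, T) = sqrt(C)
l(R, y) = -y/2 (l(R, y) = y/(-2) = y*(-1/2) = -y/2)
v(f) = 100 (v(f) = (-8 - (sqrt(4))**2/2)**2 = (-8 - 1/2*2**2)**2 = (-8 - 1/2*4)**2 = (-8 - 2)**2 = (-10)**2 = 100)
-43199/v(-22) = -43199/100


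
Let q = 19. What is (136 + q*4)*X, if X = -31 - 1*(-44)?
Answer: 2756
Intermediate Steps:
X = 13 (X = -31 + 44 = 13)
(136 + q*4)*X = (136 + 19*4)*13 = (136 + 76)*13 = 212*13 = 2756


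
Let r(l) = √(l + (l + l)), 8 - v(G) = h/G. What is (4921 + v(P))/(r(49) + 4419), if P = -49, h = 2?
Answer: 15467973/13867294 - 10501*√3/5943126 ≈ 1.1124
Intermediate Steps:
v(G) = 8 - 2/G
r(l) = √3*√l (r(l) = √(l + 2*l) = √(3*l) = √3*√l)
(4921 + v(P))/(r(49) + 4419) = (4921 + (8 - 2/(-49)))/(√3*√49 + 4419) = (4921 + (8 - 2*(-1/49)))/(√3*7 + 4419) = (4921 + (8 + 2/49))/(7*√3 + 4419) = (4921 + 394/49)/(4419 + 7*√3) = 241523/(49*(4419 + 7*√3))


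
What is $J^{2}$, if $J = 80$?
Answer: $6400$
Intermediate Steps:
$J^{2} = 80^{2} = 6400$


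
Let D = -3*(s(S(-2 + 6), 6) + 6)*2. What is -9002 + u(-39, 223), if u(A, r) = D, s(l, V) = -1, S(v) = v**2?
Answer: -9032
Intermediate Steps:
D = -30 (D = -3*(-1 + 6)*2 = -15*2 = -3*10 = -30)
u(A, r) = -30
-9002 + u(-39, 223) = -9002 - 30 = -9032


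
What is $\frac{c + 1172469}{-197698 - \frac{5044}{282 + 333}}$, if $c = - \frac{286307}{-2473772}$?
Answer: $- \frac{254822725809375}{42969177210344} \approx -5.9304$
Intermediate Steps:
$c = \frac{40901}{353396}$ ($c = \left(-286307\right) \left(- \frac{1}{2473772}\right) = \frac{40901}{353396} \approx 0.11574$)
$\frac{c + 1172469}{-197698 - \frac{5044}{282 + 333}} = \frac{\frac{40901}{353396} + 1172469}{-197698 - \frac{5044}{282 + 333}} = \frac{414345895625}{353396 \left(-197698 - \frac{5044}{615}\right)} = \frac{414345895625}{353396 \left(- \frac{121589314}{615}\right)} = \frac{414345895625}{353396} \left(- \frac{615}{121589314}\right) = - \frac{254822725809375}{42969177210344}$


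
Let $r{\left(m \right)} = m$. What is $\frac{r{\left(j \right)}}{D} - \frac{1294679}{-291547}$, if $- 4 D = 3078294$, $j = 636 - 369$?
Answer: $\frac{664181870905}{149577896803} \approx 4.4404$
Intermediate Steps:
$j = 267$ ($j = 636 - 369 = 267$)
$D = - \frac{1539147}{2}$ ($D = \left(- \frac{1}{4}\right) 3078294 = - \frac{1539147}{2} \approx -7.6957 \cdot 10^{5}$)
$\frac{r{\left(j \right)}}{D} - \frac{1294679}{-291547} = \frac{267}{- \frac{1539147}{2}} - \frac{1294679}{-291547} = 267 \left(- \frac{2}{1539147}\right) - - \frac{1294679}{291547} = - \frac{178}{513049} + \frac{1294679}{291547} = \frac{664181870905}{149577896803}$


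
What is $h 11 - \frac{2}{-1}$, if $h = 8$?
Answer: $90$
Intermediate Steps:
$h 11 - \frac{2}{-1} = 8 \cdot 11 - \frac{2}{-1} = 88 - -2 = 88 + 2 = 90$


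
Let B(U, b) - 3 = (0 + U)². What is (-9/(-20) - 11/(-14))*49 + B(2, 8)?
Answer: 1351/20 ≈ 67.550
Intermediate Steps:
B(U, b) = 3 + U² (B(U, b) = 3 + (0 + U)² = 3 + U²)
(-9/(-20) - 11/(-14))*49 + B(2, 8) = (-9/(-20) - 11/(-14))*49 + (3 + 2²) = (-9*(-1/20) - 11*(-1/14))*49 + (3 + 4) = (9/20 + 11/14)*49 + 7 = (173/140)*49 + 7 = 1211/20 + 7 = 1351/20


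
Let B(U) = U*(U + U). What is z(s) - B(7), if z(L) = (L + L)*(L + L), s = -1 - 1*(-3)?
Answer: -82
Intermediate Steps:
B(U) = 2*U² (B(U) = U*(2*U) = 2*U²)
s = 2 (s = -1 + 3 = 2)
z(L) = 4*L² (z(L) = (2*L)*(2*L) = 4*L²)
z(s) - B(7) = 4*2² - 2*7² = 4*4 - 2*49 = 16 - 1*98 = 16 - 98 = -82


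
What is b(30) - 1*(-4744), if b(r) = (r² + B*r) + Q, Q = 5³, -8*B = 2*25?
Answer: 11163/2 ≈ 5581.5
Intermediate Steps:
B = -25/4 ≈ -6.2500
Q = 125
b(r) = 125 + r² - 25*r/4 (b(r) = (r² - 25*r/4) + 125 = 125 + r² - 25*r/4)
b(30) - 1*(-4744) = (125 + 30² - 25/4*30) - 1*(-4744) = (125 + 900 - 375/2) + 4744 = 1675/2 + 4744 = 11163/2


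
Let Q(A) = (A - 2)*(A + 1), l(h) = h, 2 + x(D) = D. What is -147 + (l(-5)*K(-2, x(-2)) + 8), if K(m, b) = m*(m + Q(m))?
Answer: -119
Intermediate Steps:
x(D) = -2 + D
Q(A) = (1 + A)*(-2 + A) (Q(A) = (-2 + A)*(1 + A) = (1 + A)*(-2 + A))
K(m, b) = m*(-2 + m**2) (K(m, b) = m*(m + (-2 + m**2 - m)) = m*(-2 + m**2))
-147 + (l(-5)*K(-2, x(-2)) + 8) = -147 + (-(-10)*(-2 + (-2)**2) + 8) = -147 + (-(-10)*(-2 + 4) + 8) = -147 + (-(-10)*2 + 8) = -147 + (-5*(-4) + 8) = -147 + (20 + 8) = -147 + 28 = -119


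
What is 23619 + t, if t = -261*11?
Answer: 20748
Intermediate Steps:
t = -2871
23619 + t = 23619 - 2871 = 20748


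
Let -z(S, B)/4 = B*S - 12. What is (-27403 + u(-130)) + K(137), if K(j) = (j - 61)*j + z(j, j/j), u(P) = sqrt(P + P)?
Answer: -17491 + 2*I*sqrt(65) ≈ -17491.0 + 16.125*I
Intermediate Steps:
z(S, B) = 48 - 4*B*S (z(S, B) = -4*(B*S - 12) = -4*(-12 + B*S) = 48 - 4*B*S)
u(P) = sqrt(2)*sqrt(P) (u(P) = sqrt(2*P) = sqrt(2)*sqrt(P))
K(j) = 48 - 4*j + j*(-61 + j) (K(j) = (j - 61)*j + (48 - 4*j/j*j) = (-61 + j)*j + (48 - 4*1*j) = j*(-61 + j) + (48 - 4*j) = 48 - 4*j + j*(-61 + j))
(-27403 + u(-130)) + K(137) = (-27403 + sqrt(2)*sqrt(-130)) + (48 + 137**2 - 65*137) = (-27403 + sqrt(2)*(I*sqrt(130))) + (48 + 18769 - 8905) = (-27403 + 2*I*sqrt(65)) + 9912 = -17491 + 2*I*sqrt(65)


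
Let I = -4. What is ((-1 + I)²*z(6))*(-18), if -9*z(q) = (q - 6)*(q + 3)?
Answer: 0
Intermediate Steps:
z(q) = -(-6 + q)*(3 + q)/9 (z(q) = -(q - 6)*(q + 3)/9 = -(-6 + q)*(3 + q)/9)
((-1 + I)²*z(6))*(-18) = ((-1 - 4)²*(2 - ⅑*6² + (⅓)*6))*(-18) = ((-5)²*(2 - ⅑*36 + 2))*(-18) = (25*(2 - 4 + 2))*(-18) = (25*0)*(-18) = 0*(-18) = 0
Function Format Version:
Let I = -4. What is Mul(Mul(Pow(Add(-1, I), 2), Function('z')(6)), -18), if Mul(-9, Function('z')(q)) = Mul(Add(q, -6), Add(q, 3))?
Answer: 0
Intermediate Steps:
Function('z')(q) = Mul(Rational(-1, 9), Add(-6, q), Add(3, q)) (Function('z')(q) = Mul(Rational(-1, 9), Mul(Add(q, -6), Add(q, 3))) = Mul(Rational(-1, 9), Mul(Add(-6, q), Add(3, q))) = Mul(Rational(-1, 9), Add(-6, q), Add(3, q)))
Mul(Mul(Pow(Add(-1, I), 2), Function('z')(6)), -18) = Mul(Mul(Pow(Add(-1, -4), 2), Add(2, Mul(Rational(-1, 9), Pow(6, 2)), Mul(Rational(1, 3), 6))), -18) = Mul(Mul(Pow(-5, 2), Add(2, Mul(Rational(-1, 9), 36), 2)), -18) = Mul(Mul(25, Add(2, -4, 2)), -18) = Mul(Mul(25, 0), -18) = Mul(0, -18) = 0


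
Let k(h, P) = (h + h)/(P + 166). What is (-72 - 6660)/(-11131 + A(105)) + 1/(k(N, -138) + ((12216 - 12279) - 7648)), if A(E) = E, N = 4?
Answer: 181641259/297564175 ≈ 0.61043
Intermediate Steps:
k(h, P) = 2*h/(166 + P) (k(h, P) = (2*h)/(166 + P) = 2*h/(166 + P))
(-72 - 6660)/(-11131 + A(105)) + 1/(k(N, -138) + ((12216 - 12279) - 7648)) = (-72 - 6660)/(-11131 + 105) + 1/(2*4/(166 - 138) + ((12216 - 12279) - 7648)) = -6732/(-11026) + 1/(2*4/28 + (-63 - 7648)) = -6732*(-1/11026) + 1/(2*4*(1/28) - 7711) = 3366/5513 + 1/(2/7 - 7711) = 3366/5513 + 1/(-53975/7) = 3366/5513 - 7/53975 = 181641259/297564175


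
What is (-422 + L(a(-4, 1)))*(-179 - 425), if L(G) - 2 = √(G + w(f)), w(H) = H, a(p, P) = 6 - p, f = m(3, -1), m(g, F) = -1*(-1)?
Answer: 253680 - 604*√11 ≈ 2.5168e+5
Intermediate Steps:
m(g, F) = 1
f = 1
L(G) = 2 + √(1 + G) (L(G) = 2 + √(G + 1) = 2 + √(1 + G))
(-422 + L(a(-4, 1)))*(-179 - 425) = (-422 + (2 + √(1 + (6 - 1*(-4)))))*(-179 - 425) = (-422 + (2 + √(1 + (6 + 4))))*(-604) = (-422 + (2 + √(1 + 10)))*(-604) = (-422 + (2 + √11))*(-604) = (-420 + √11)*(-604) = 253680 - 604*√11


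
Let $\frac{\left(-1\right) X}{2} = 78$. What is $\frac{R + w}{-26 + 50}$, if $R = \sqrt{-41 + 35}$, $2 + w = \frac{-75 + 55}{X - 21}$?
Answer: $- \frac{167}{2124} + \frac{i \sqrt{6}}{24} \approx -0.078625 + 0.10206 i$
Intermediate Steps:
$X = -156$ ($X = \left(-2\right) 78 = -156$)
$w = - \frac{334}{177}$ ($w = -2 + \frac{-75 + 55}{-156 - 21} = -2 - \frac{20}{-177} = -2 - - \frac{20}{177} = -2 + \frac{20}{177} = - \frac{334}{177} \approx -1.887$)
$R = i \sqrt{6}$ ($R = \sqrt{-6} = i \sqrt{6} \approx 2.4495 i$)
$\frac{R + w}{-26 + 50} = \frac{i \sqrt{6} - \frac{334}{177}}{-26 + 50} = \frac{- \frac{334}{177} + i \sqrt{6}}{24} = \left(- \frac{334}{177} + i \sqrt{6}\right) \frac{1}{24} = - \frac{167}{2124} + \frac{i \sqrt{6}}{24}$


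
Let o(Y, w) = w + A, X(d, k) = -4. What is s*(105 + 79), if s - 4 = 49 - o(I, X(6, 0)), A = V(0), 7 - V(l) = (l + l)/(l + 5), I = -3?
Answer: 9200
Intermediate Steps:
V(l) = 7 - 2*l/(5 + l) (V(l) = 7 - (l + l)/(l + 5) = 7 - 2*l/(5 + l))
A = 7 (A = 5*(7 + 0)/(5 + 0) = 5*7/5 = 5*(1/5)*7 = 7)
o(Y, w) = 7 + w (o(Y, w) = w + 7 = 7 + w)
s = 50 (s = 4 + (49 - (7 - 4)) = 4 + (49 - 1*3) = 4 + (49 - 3) = 4 + 46 = 50)
s*(105 + 79) = 50*(105 + 79) = 50*184 = 9200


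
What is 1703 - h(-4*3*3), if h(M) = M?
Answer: 1739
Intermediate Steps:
1703 - h(-4*3*3) = 1703 - (-4*3)*3 = 1703 - (-12)*3 = 1703 - 1*(-36) = 1703 + 36 = 1739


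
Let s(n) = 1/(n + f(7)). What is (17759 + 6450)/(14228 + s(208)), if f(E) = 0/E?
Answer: 5035472/2959425 ≈ 1.7015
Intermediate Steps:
f(E) = 0
s(n) = 1/n (s(n) = 1/(n + 0) = 1/n)
(17759 + 6450)/(14228 + s(208)) = (17759 + 6450)/(14228 + 1/208) = 24209/(14228 + 1/208) = 24209/(2959425/208) = 24209*(208/2959425) = 5035472/2959425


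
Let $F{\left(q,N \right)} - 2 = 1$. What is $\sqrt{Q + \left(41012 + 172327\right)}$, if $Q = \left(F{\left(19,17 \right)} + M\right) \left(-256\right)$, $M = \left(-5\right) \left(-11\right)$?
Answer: $\sqrt{198491} \approx 445.52$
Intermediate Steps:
$F{\left(q,N \right)} = 3$ ($F{\left(q,N \right)} = 2 + 1 = 3$)
$M = 55$
$Q = -14848$ ($Q = \left(3 + 55\right) \left(-256\right) = 58 \left(-256\right) = -14848$)
$\sqrt{Q + \left(41012 + 172327\right)} = \sqrt{-14848 + \left(41012 + 172327\right)} = \sqrt{-14848 + 213339} = \sqrt{198491}$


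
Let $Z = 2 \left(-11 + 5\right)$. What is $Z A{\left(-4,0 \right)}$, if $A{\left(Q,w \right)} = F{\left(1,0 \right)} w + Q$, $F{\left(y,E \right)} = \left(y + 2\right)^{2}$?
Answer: $48$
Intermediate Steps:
$F{\left(y,E \right)} = \left(2 + y\right)^{2}$
$A{\left(Q,w \right)} = Q + 9 w$ ($A{\left(Q,w \right)} = \left(2 + 1\right)^{2} w + Q = 3^{2} w + Q = 9 w + Q = Q + 9 w$)
$Z = -12$ ($Z = 2 \left(-6\right) = -12$)
$Z A{\left(-4,0 \right)} = - 12 \left(-4 + 9 \cdot 0\right) = - 12 \left(-4 + 0\right) = \left(-12\right) \left(-4\right) = 48$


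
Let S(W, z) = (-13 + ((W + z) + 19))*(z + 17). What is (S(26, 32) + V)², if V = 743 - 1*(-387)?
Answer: 18198756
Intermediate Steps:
S(W, z) = (17 + z)*(6 + W + z) (S(W, z) = (-13 + (19 + W + z))*(17 + z) = (6 + W + z)*(17 + z) = (17 + z)*(6 + W + z))
V = 1130 (V = 743 + 387 = 1130)
(S(26, 32) + V)² = ((102 + 32² + 17*26 + 23*32 + 26*32) + 1130)² = ((102 + 1024 + 442 + 736 + 832) + 1130)² = (3136 + 1130)² = 4266² = 18198756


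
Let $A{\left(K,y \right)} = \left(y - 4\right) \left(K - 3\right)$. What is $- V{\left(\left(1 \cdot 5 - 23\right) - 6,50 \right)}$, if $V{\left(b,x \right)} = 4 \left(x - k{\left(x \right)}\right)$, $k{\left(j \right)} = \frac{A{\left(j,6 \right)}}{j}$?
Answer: $- \frac{4812}{25} \approx -192.48$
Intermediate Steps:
$A{\left(K,y \right)} = \left(-4 + y\right) \left(-3 + K\right)$
$k{\left(j \right)} = \frac{-6 + 2 j}{j}$ ($k{\left(j \right)} = \frac{12 - 4 j - 18 + j 6}{j} = \frac{12 - 4 j - 18 + 6 j}{j} = \frac{-6 + 2 j}{j}$)
$V{\left(b,x \right)} = -8 + 4 x + \frac{24}{x}$ ($V{\left(b,x \right)} = 4 \left(x - \left(2 - \frac{6}{x}\right)\right) = 4 \left(-2 + x + \frac{6}{x}\right) = -8 + 4 x + \frac{24}{x}$)
$- V{\left(\left(1 \cdot 5 - 23\right) - 6,50 \right)} = - (-8 + 4 \cdot 50 + \frac{24}{50}) = - (-8 + 200 + 24 \cdot \frac{1}{50}) = - (-8 + 200 + \frac{12}{25}) = \left(-1\right) \frac{4812}{25} = - \frac{4812}{25}$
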